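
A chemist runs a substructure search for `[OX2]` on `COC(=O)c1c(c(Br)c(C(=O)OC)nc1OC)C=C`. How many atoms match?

The query [OX2] means: aliphatic oxygen with two total connections — ether, hydroxyl, or ester single-bond O.
Check the 19 heavy atoms by environment: 1× n (aromatic, X2) → no; 5× c (aromatic, X3) → no; 4× C (X3) → no; 2× O (X1) → no; 3× O (X2) → match; 3× C (X4) → no; 1× Br (X1) → no.
That gives 3 matching atoms.

3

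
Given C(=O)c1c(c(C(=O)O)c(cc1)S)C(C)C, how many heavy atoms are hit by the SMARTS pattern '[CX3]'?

2

The query [CX3] means: C with X3: aliphatic carbon with exactly 3 total connections.
Check the 15 heavy atoms by environment: 6× c (aromatic, X3) → no; 2× C (X3) → match; 2× O (X1) → no; 1× O (X2) → no; 1× S (X2) → no; 3× C (X4) → no.
That gives 2 matching atoms.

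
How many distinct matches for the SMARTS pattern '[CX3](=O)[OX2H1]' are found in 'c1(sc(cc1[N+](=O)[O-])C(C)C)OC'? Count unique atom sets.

0

[CX3](=O)[OX2H1] is the SMARTS for a carboxylic acid: an sp2 carbon double-bonded to O and single-bonded to an -OH oxygen.
No fragment in the molecule satisfies every constraint, giving 0 matches.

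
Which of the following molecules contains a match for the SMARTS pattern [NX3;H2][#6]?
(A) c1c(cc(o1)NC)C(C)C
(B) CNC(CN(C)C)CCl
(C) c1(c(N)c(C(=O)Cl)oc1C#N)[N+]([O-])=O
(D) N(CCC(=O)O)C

[NX3;H2][#6] describes a trivalent nitrogen with two H attached to carbon (a primary amine).
(A) has an N-methylamino group (-NHCH3) but the nitrogen bears two carbons and only one H (H1), not H2.
(B) has a dimethylamino group (-N(CH3)2) but the nitrogen has H0, not H2.
(C) contains a primary amino group (-NH2), which satisfies every atom and bond constraint.
(D) has an N-methylamino group (-NHCH3) but the nitrogen bears two carbons and only one H (H1), not H2.
So the answer is (C).

C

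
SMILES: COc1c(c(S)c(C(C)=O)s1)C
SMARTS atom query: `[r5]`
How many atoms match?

5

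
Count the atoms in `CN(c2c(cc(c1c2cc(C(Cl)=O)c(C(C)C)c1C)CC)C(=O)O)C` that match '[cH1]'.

2

The query [cH1] means: aromatic carbon bearing exactly one hydrogen.
Check the 25 heavy atoms by environment: 8× c (aromatic, H0) → no; 2× c (aromatic, H1) → match; 2× C (H0) → no; 2× O (H0) → no; 1× Cl (H0) → no; 1× C (H2) → no; 6× C (H3) → no; 1× C (H1) → no; 1× O (H1) → no; 1× N (H0) → no.
That gives 2 matching atoms.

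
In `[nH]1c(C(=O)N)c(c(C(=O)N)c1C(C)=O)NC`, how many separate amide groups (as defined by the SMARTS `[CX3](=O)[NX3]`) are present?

2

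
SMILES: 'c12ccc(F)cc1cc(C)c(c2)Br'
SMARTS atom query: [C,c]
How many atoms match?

The query [C,c] means: comma = OR; matches aliphatic or aromatic carbon — same as #6.
Check the 13 heavy atoms by environment: 10× c (aromatic) → match; 1× C → match; 1× Br → no; 1× F → no.
Summing the matching environments: 10 + 1 = 11 matching atoms.

11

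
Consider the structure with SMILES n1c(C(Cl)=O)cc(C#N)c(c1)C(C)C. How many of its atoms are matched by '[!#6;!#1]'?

The query [!#6;!#1] means: not carbon and not hydrogen — any heteroatom.
Check the 14 heavy atoms by environment: 1× n (aromatic) → match; 5× c (aromatic) → no; 5× C → no; 1× N → match; 1× O → match; 1× Cl → match.
Summing the matching environments: 1 + 1 + 1 + 1 = 4 matching atoms.

4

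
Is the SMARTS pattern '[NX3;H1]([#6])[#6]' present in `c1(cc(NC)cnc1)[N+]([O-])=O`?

Yes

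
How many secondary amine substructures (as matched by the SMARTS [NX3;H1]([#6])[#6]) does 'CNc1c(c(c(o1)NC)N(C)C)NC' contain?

[NX3;H1]([#6])[#6] is the SMARTS for a secondary amine: a trivalent nitrogen with one H, bonded to two carbons.
The molecule carries 3 separate instances of an N-methylamino group (-NHCH3) meeting every constraint; each maps to a distinct set of atoms, giving 3 matches.

3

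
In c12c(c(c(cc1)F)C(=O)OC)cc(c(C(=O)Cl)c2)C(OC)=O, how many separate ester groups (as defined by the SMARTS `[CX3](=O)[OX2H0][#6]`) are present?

2

[CX3](=O)[OX2H0][#6] is the SMARTS for an ester: a carbonyl carbon bonded to an oxygen that is itself bonded to carbon (no H on that O).
The molecule carries 2 separate instances of a methyl-ester group (-C(=O)OCH3) meeting every constraint; each maps to a distinct set of atoms, giving 2 matches.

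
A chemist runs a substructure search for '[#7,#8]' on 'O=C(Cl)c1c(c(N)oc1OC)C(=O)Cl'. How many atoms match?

5

The query [#7,#8] means: nitrogen or oxygen (comma = OR).
Check the 14 heavy atoms by environment: 1× o (aromatic) → match; 4× c (aromatic) → no; 1× N → match; 3× O → match; 3× C → no; 2× Cl → no.
Summing the matching environments: 1 + 1 + 3 = 5 matching atoms.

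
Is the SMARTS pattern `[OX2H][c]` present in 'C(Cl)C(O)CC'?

No

The pattern [OX2H][c] describes a hydroxyl oxygen attached to an aromatic carbon — a phenol.
The closest candidate here is a hydroxyl group (-OH), but the -OH is on an aliphatic carbon, not an aromatic c. No other fragment satisfies the full query, so there is no match.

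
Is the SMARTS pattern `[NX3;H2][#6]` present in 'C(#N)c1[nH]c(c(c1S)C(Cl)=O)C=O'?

No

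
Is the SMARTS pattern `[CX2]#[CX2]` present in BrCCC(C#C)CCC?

The pattern [CX2]#[CX2] describes a carbon-carbon triple bond — an alkyne.
The molecule carries an ethynyl group (-C#CH), whose atoms satisfy every constraint of the query, so the pattern matches.

Yes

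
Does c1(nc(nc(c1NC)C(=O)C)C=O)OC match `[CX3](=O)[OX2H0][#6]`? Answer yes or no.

The pattern [CX3](=O)[OX2H0][#6] describes a carbonyl carbon bonded to an oxygen that is itself bonded to carbon (no H on that O) — an ester.
The closest candidate here is a methoxy ether (-OCH3), but the ether oxygen is not adjacent to a C=O carbon. No other fragment satisfies the full query, so there is no match.

No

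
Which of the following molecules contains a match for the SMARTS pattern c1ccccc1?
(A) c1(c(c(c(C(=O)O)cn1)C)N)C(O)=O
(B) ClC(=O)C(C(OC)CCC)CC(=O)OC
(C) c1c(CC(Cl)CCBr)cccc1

c1ccccc1 describes six aromatic carbons in a ring (a benzene ring).
(A) has a methyl group (-CH3) but no six-membered all-carbon aromatic ring is present.
(B) has a methyl group (-CH3) but no six-membered all-carbon aromatic ring is present.
(C) contains a phenyl ring, which satisfies every atom and bond constraint.
So the answer is (C).

C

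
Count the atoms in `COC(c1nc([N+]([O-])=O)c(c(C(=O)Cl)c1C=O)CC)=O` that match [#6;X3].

8

The query [#6;X3] means: any carbon (aromatic or not) with three total connections.
Check the 20 heavy atoms by environment: 1× n (aromatic, X2) → no; 5× c (aromatic, X3) → match; 1× N (charge +1, X3) → no; 1× O (charge -1, X1) → no; 4× O (X1) → no; 3× C (X4) → no; 3× C (X3) → match; 1× Cl (X1) → no; 1× O (X2) → no.
Summing the matching environments: 5 + 3 = 8 matching atoms.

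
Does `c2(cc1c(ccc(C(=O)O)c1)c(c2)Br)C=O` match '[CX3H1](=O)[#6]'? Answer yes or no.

Yes

The pattern [CX3H1](=O)[#6] describes an sp2 carbon with one H, double-bonded to O and single-bonded to carbon — an aldehyde.
The molecule carries an aldehyde (-CHO), whose atoms satisfy every constraint of the query, so the pattern matches.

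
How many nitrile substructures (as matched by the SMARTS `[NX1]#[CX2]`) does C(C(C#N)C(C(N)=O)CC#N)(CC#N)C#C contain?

3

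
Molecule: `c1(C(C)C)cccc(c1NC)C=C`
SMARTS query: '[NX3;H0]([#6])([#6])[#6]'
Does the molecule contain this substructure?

The pattern [NX3;H0]([#6])([#6])[#6] describes a trivalent nitrogen with no H, bonded to three carbons — a tertiary amine.
The closest candidate here is an N-methylamino group (-NHCH3), but the nitrogen still has one H (H1), not H0. No other fragment satisfies the full query, so there is no match.

No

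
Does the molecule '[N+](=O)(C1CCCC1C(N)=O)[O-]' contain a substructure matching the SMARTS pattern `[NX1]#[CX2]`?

No

The pattern [NX1]#[CX2] describes a nitrogen triple-bonded to a two-connected carbon — a nitrile.
The closest candidate here is a nitro group (-[N+](=O)[O-]), but there is no C#N triple bond. No other fragment satisfies the full query, so there is no match.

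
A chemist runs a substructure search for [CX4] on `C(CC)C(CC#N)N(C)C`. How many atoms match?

7

The query [CX4] means: C with X4: aliphatic carbon with exactly 4 total connections (bonds + H).
Check the 10 heavy atoms by environment: 7× C (X4) → match; 1× N (X3) → no; 1× C (X2) → no; 1× N (X1) → no.
That gives 7 matching atoms.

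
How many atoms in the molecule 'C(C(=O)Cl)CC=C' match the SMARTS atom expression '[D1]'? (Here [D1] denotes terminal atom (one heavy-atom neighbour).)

3

The query [D1] means: atom with exactly one heavy-atom neighbour (degree 1).
Check the 7 heavy atoms by environment: 3× C (D2) → no; 1× C (D3) → no; 1× O (D1) → match; 1× Cl (D1) → match; 1× C (D1) → match.
Summing the matching environments: 1 + 1 + 1 = 3 matching atoms.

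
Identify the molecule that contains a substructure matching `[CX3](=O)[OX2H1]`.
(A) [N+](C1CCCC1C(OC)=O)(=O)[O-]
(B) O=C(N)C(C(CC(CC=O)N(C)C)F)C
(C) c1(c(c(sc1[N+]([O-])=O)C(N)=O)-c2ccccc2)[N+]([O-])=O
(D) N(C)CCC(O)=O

[CX3](=O)[OX2H1] describes an sp2 carbon double-bonded to O and single-bonded to an -OH oxygen (a carboxylic acid).
(A) has a methyl-ester group (-C(=O)OCH3) but the singly-bonded O has no H (OX2H0, not OX2H1).
(B) has a primary amide (-C(=O)NH2) but the carbonyl is bonded to N, not to an -OH oxygen.
(C) has a primary amide (-C(=O)NH2) but the carbonyl is bonded to N, not to an -OH oxygen.
(D) contains a carboxylic acid group (-C(=O)OH), which satisfies every atom and bond constraint.
So the answer is (D).

D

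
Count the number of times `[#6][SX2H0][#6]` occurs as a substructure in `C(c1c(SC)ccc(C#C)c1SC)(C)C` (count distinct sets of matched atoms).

2

[#6][SX2H0][#6] is the SMARTS for a thioether: an aliphatic sulfur bridging two carbons with no H on the sulfur.
The molecule carries 2 separate instances of a methylthio ether (-SCH3) meeting every constraint; each maps to a distinct set of atoms, giving 2 matches.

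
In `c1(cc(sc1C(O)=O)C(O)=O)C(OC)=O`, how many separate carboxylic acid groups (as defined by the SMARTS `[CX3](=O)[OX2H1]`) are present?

2

[CX3](=O)[OX2H1] is the SMARTS for a carboxylic acid: an sp2 carbon double-bonded to O and single-bonded to an -OH oxygen.
The molecule carries 2 separate instances of a carboxylic acid group (-C(=O)OH) meeting every constraint; each maps to a distinct set of atoms, giving 2 matches.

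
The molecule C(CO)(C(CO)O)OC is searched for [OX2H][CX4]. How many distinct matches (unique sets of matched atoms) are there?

[OX2H][CX4] is the SMARTS for an aliphatic alcohol: a hydroxyl oxygen bound to an sp3 (X4) carbon.
The molecule carries 3 separate instances of a hydroxyl group (-OH) meeting every constraint; each maps to a distinct set of atoms, giving 3 matches.

3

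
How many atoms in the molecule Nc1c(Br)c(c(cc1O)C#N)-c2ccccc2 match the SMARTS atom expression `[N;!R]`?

2

Check the 17 heavy atoms by environment: 12× c (aromatic, in 6-ring) → no; 2× N (acyclic) → match; 1× C (acyclic) → no; 1× O (acyclic) → no; 1× Br (acyclic) → no.
That gives 2 matching atoms.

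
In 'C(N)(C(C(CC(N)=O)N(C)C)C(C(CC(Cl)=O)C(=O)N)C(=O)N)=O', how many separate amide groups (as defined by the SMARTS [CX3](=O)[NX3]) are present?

4

[CX3](=O)[NX3] is the SMARTS for an amide: a carbonyl carbon bonded to a trivalent nitrogen.
The molecule carries 4 separate instances of a primary amide (-C(=O)NH2) meeting every constraint; each maps to a distinct set of atoms, giving 4 matches.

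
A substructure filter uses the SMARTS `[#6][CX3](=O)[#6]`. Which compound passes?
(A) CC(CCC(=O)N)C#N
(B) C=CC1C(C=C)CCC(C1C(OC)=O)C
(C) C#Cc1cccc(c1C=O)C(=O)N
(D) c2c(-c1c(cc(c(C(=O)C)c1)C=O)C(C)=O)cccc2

D

[#6][CX3](=O)[#6] describes a carbonyl carbon (no H) flanked by two carbons (a ketone).
(A) has a primary amide (-C(=O)NH2) but one neighbour of the carbonyl carbon is N, not C.
(B) has a methyl-ester group (-C(=O)OCH3) but one neighbour of the carbonyl carbon is O, not C.
(C) has an aldehyde (-CHO) but the carbonyl carbon has H1, so it is not flanked by two carbons.
(D) contains an acetyl/ketone group (-C(=O)CH3), which satisfies every atom and bond constraint.
So the answer is (D).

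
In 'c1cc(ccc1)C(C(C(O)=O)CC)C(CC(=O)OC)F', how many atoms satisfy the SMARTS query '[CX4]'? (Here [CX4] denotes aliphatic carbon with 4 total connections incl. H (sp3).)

The query [CX4] means: C with X4: aliphatic carbon with exactly 4 total connections (bonds + H).
Check the 20 heavy atoms by environment: 7× C (X4) → match; 2× C (X3) → no; 2× O (X1) → no; 2× O (X2) → no; 6× c (aromatic, X3) → no; 1× F (X1) → no.
That gives 7 matching atoms.

7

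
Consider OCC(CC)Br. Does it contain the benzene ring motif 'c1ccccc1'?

No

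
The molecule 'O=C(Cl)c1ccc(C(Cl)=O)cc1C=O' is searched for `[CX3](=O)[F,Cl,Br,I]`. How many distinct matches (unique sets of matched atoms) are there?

2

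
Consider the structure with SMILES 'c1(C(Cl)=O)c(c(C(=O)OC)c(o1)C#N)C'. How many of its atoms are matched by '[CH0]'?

3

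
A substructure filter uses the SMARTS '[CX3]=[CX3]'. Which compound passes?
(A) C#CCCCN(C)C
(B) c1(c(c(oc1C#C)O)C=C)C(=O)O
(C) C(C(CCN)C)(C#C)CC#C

B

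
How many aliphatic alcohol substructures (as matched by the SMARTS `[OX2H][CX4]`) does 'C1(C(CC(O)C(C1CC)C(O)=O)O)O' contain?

[OX2H][CX4] is the SMARTS for an aliphatic alcohol: a hydroxyl oxygen bound to an sp3 (X4) carbon.
The molecule carries 3 separate instances of a hydroxyl group (-OH) meeting every constraint; each maps to a distinct set of atoms, giving 3 matches.

3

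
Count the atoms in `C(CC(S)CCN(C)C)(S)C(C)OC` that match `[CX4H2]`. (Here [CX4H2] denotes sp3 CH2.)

3

The query [CX4H2] means: sp3 carbon (X4) with exactly two hydrogens.
Check the 14 heavy atoms by environment: 3× C (H2, X4) → match; 3× C (H1, X4) → no; 4× C (H3, X4) → no; 1× O (H0, X2) → no; 1× N (H0, X3) → no; 2× S (H1, X2) → no.
That gives 3 matching atoms.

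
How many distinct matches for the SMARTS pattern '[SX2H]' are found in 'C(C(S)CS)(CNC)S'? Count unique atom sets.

3

[SX2H] is the SMARTS for a thiol: an aliphatic sulfur with two connections, one being H.
The molecule carries 3 separate instances of a thiol (-SH) meeting every constraint; each maps to a distinct set of atoms, giving 3 matches.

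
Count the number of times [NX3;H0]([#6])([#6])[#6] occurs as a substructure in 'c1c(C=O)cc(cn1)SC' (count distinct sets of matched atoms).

[NX3;H0]([#6])([#6])[#6] is the SMARTS for a tertiary amine: a trivalent nitrogen with no H, bonded to three carbons.
No fragment in the molecule satisfies every constraint, giving 0 matches.

0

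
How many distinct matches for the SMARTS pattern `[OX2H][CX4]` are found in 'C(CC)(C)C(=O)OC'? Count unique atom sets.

[OX2H][CX4] is the SMARTS for an aliphatic alcohol: a hydroxyl oxygen bound to an sp3 (X4) carbon.
No fragment in the molecule satisfies every constraint, giving 0 matches.

0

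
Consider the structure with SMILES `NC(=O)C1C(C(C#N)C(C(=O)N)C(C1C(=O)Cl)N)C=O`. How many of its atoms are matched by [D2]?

2

The query [D2] means: atom with exactly two heavy-atom neighbours.
Check the 20 heavy atoms by environment: 9× C (D3) → no; 4× O (D1) → no; 1× Cl (D1) → no; 4× N (D1) → no; 2× C (D2) → match.
That gives 2 matching atoms.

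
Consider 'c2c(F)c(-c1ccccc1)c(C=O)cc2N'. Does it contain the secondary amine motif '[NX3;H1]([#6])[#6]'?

No

The pattern [NX3;H1]([#6])[#6] describes a trivalent nitrogen with one H, bonded to two carbons — a secondary amine.
The closest candidate here is a primary amino group (-NH2), but the nitrogen has H2 and only one carbon neighbour. No other fragment satisfies the full query, so there is no match.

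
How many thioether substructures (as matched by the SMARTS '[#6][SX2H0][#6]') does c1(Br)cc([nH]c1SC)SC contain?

[#6][SX2H0][#6] is the SMARTS for a thioether: an aliphatic sulfur bridging two carbons with no H on the sulfur.
The molecule carries 2 separate instances of a methylthio ether (-SCH3) meeting every constraint; each maps to a distinct set of atoms, giving 2 matches.

2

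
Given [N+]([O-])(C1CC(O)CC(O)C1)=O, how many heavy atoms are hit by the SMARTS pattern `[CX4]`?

The query [CX4] means: C with X4: aliphatic carbon with exactly 4 total connections (bonds + H).
Check the 11 heavy atoms by environment: 6× C (X4) → match; 2× O (X2) → no; 1× N (charge +1, X3) → no; 1× O (charge -1, X1) → no; 1× O (X1) → no.
That gives 6 matching atoms.

6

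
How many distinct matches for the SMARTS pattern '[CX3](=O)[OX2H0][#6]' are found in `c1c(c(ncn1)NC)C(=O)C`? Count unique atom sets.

0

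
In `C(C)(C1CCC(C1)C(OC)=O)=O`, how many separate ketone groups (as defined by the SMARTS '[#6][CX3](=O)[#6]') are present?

1

[#6][CX3](=O)[#6] is the SMARTS for a ketone: a carbonyl carbon (no H) flanked by two carbons.
Exactly one fragment in the molecule meets all constraints, giving 1 match.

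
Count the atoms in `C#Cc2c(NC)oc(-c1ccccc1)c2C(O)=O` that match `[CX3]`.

The query [CX3] means: C with X3: aliphatic carbon with exactly 3 total connections.
Check the 18 heavy atoms by environment: 1× o (aromatic, X2) → no; 10× c (aromatic, X3) → no; 1× C (X3) → match; 1× O (X1) → no; 1× O (X2) → no; 1× N (X3) → no; 1× C (X4) → no; 2× C (X2) → no.
That gives 1 matching atom.

1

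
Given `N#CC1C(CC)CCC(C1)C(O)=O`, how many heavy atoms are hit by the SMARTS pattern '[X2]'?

Check the 13 heavy atoms by environment: 8× C (X4) → no; 1× C (X2) → match; 1× N (X1) → no; 1× C (X3) → no; 1× O (X1) → no; 1× O (X2) → match.
Summing the matching environments: 1 + 1 = 2 matching atoms.

2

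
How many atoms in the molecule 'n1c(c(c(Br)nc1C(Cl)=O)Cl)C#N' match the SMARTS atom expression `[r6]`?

6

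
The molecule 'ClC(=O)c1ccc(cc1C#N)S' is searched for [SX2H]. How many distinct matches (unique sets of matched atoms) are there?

1

[SX2H] is the SMARTS for a thiol: an aliphatic sulfur with two connections, one being H.
Exactly one fragment in the molecule meets all constraints, giving 1 match.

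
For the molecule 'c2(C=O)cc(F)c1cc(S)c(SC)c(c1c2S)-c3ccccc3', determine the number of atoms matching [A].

7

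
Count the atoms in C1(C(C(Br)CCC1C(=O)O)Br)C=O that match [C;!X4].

The query [C;!X4] means: aliphatic carbon that does not have four total connections.
Check the 13 heavy atoms by environment: 6× C (X4) → no; 2× Br (X1) → no; 2× C (X3) → match; 2× O (X1) → no; 1× O (X2) → no.
That gives 2 matching atoms.

2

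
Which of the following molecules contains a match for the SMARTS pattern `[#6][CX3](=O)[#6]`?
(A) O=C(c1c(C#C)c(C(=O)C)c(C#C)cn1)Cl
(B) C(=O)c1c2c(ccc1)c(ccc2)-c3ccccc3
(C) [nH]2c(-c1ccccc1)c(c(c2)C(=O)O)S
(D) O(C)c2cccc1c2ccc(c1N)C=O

[#6][CX3](=O)[#6] describes a carbonyl carbon (no H) flanked by two carbons (a ketone).
(A) contains an acetyl/ketone group (-C(=O)CH3), which satisfies every atom and bond constraint.
(B) has an aldehyde (-CHO) but the carbonyl carbon has H1, so it is not flanked by two carbons.
(C) has a carboxylic acid group (-C(=O)OH) but one neighbour of the carbonyl carbon is O, not C.
(D) has an aldehyde (-CHO) but the carbonyl carbon has H1, so it is not flanked by two carbons.
So the answer is (A).

A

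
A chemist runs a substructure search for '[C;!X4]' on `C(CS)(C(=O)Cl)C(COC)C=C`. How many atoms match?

3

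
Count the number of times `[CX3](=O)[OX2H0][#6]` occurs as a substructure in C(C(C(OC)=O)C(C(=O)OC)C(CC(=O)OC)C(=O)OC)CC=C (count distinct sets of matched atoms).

[CX3](=O)[OX2H0][#6] is the SMARTS for an ester: a carbonyl carbon bonded to an oxygen that is itself bonded to carbon (no H on that O).
The molecule carries 4 separate instances of a methyl-ester group (-C(=O)OCH3) meeting every constraint; each maps to a distinct set of atoms, giving 4 matches.

4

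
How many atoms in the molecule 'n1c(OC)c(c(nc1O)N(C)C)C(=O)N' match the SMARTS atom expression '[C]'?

4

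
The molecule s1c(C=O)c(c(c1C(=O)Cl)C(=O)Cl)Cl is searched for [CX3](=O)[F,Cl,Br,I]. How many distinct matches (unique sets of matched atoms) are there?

2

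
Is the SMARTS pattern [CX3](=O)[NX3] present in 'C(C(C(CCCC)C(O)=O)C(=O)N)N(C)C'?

Yes

The pattern [CX3](=O)[NX3] describes a carbonyl carbon bonded to a trivalent nitrogen — an amide.
The molecule carries a primary amide (-C(=O)NH2), whose atoms satisfy every constraint of the query, so the pattern matches.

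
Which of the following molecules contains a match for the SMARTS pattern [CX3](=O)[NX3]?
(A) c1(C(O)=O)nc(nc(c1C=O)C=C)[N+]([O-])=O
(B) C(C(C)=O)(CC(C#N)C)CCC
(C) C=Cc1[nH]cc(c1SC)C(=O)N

C

[CX3](=O)[NX3] describes a carbonyl carbon bonded to a trivalent nitrogen (an amide).
(A) has a carboxylic acid group (-C(=O)OH) but the carbonyl is bonded to O, not to an NX3 nitrogen.
(B) has a nitrile (-C#N) but the nitrile N is NX1 (triple-bonded), not NX3.
(C) contains a primary amide (-C(=O)NH2), which satisfies every atom and bond constraint.
So the answer is (C).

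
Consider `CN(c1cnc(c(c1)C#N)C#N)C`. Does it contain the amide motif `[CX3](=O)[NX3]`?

No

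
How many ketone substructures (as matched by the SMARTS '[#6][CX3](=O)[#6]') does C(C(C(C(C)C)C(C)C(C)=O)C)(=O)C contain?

[#6][CX3](=O)[#6] is the SMARTS for a ketone: a carbonyl carbon (no H) flanked by two carbons.
The molecule carries 2 separate instances of an acetyl/ketone group (-C(=O)CH3) meeting every constraint; each maps to a distinct set of atoms, giving 2 matches.

2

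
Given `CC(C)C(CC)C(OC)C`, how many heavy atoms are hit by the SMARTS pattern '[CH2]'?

1

The query [CH2] means: aliphatic carbon with exactly two hydrogens.
Check the 10 heavy atoms by environment: 5× C (H3) → no; 3× C (H1) → no; 1× O (H0) → no; 1× C (H2) → match.
That gives 1 matching atom.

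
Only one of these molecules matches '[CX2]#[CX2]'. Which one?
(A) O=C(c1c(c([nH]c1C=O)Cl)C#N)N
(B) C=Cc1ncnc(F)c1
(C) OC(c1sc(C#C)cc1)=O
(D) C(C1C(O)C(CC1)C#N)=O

C

[CX2]#[CX2] describes a carbon-carbon triple bond (an alkyne).
(A) has a nitrile (-C#N) but the triple bond is C#N, not C#C.
(B) has a vinyl group (-CH=CH2) but the C=C is a double bond; both carbons are CX3, not CX2.
(C) contains an ethynyl group (-C#CH), which satisfies every atom and bond constraint.
(D) has a nitrile (-C#N) but the triple bond is C#N, not C#C.
So the answer is (C).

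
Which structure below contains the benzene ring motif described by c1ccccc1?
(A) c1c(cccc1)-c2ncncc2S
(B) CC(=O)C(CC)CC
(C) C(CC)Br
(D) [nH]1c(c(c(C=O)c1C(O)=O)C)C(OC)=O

c1ccccc1 describes six aromatic carbons in a ring (a benzene ring).
(A) contains a phenyl ring, which satisfies every atom and bond constraint.
(B) has a methyl group (-CH3) but no six-membered all-carbon aromatic ring is present.
(C) has a methyl group (-CH3) but no six-membered all-carbon aromatic ring is present.
(D) has a methyl group (-CH3) but no six-membered all-carbon aromatic ring is present.
So the answer is (A).

A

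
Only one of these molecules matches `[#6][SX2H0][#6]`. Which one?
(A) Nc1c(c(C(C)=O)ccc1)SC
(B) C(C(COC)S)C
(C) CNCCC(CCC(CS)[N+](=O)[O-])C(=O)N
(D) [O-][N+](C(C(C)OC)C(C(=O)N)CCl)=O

A

[#6][SX2H0][#6] describes an aliphatic sulfur bridging two carbons with no H on the sulfur (a thioether).
(A) contains a methylthio ether (-SCH3), which satisfies every atom and bond constraint.
(B) has a methoxy ether (-OCH3) but the bridging atom is O, not S.
(C) has a thiol (-SH) but the sulfur has H1, not H0 bridging two carbons.
(D) has a methoxy ether (-OCH3) but the bridging atom is O, not S.
So the answer is (A).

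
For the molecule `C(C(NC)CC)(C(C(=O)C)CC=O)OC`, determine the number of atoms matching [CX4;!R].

9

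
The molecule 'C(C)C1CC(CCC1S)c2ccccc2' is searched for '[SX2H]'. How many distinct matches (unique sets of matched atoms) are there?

1

[SX2H] is the SMARTS for a thiol: an aliphatic sulfur with two connections, one being H.
Exactly one fragment in the molecule meets all constraints, giving 1 match.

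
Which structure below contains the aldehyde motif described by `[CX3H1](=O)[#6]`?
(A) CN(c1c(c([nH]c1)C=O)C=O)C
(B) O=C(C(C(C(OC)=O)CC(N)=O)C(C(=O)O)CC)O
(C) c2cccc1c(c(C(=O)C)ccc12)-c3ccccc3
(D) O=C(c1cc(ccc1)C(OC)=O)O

A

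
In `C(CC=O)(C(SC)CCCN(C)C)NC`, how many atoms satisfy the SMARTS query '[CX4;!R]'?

10

Check the 15 heavy atoms by environment: 10× C (X4, acyclic) → match; 2× N (X3, acyclic) → no; 1× C (X3, acyclic) → no; 1× O (X1, acyclic) → no; 1× S (X2, acyclic) → no.
That gives 10 matching atoms.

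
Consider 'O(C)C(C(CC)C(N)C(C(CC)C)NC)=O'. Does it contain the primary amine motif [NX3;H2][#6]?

The pattern [NX3;H2][#6] describes a trivalent nitrogen with two H attached to carbon — a primary amine.
The molecule carries a primary amino group (-NH2), whose atoms satisfy every constraint of the query, so the pattern matches.

Yes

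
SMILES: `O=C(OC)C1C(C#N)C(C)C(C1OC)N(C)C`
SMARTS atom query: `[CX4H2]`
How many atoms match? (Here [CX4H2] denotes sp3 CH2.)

The query [CX4H2] means: sp3 carbon (X4) with exactly two hydrogens.
Check the 17 heavy atoms by environment: 5× C (H1, X4) → no; 1× C (H0, X3) → no; 1× O (H0, X1) → no; 2× O (H0, X2) → no; 5× C (H3, X4) → no; 1× N (H0, X3) → no; 1× C (H0, X2) → no; 1× N (H0, X1) → no.
No environment satisfies the query, so 0 matching atoms.

0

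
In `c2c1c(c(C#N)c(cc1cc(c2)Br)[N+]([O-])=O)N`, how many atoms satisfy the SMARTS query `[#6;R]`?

Check the 17 heavy atoms by environment: 10× c (aromatic, in 6-ring) → match; 1× C (acyclic) → no; 2× N (acyclic) → no; 1× Br (acyclic) → no; 1× N (charge +1, acyclic) → no; 1× O (charge -1, acyclic) → no; 1× O (acyclic) → no.
That gives 10 matching atoms.

10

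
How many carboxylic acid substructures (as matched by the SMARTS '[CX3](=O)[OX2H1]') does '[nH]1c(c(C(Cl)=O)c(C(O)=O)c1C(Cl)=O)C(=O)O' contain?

[CX3](=O)[OX2H1] is the SMARTS for a carboxylic acid: an sp2 carbon double-bonded to O and single-bonded to an -OH oxygen.
The molecule carries 2 separate instances of a carboxylic acid group (-C(=O)OH) meeting every constraint; each maps to a distinct set of atoms, giving 2 matches.

2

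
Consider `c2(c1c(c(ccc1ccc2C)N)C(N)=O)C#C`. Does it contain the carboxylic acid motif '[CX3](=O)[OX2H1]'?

The pattern [CX3](=O)[OX2H1] describes an sp2 carbon double-bonded to O and single-bonded to an -OH oxygen — a carboxylic acid.
The closest candidate here is a primary amide (-C(=O)NH2), but the carbonyl is bonded to N, not to an -OH oxygen. No other fragment satisfies the full query, so there is no match.

No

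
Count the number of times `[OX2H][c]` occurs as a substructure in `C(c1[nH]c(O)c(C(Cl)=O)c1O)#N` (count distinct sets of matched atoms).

[OX2H][c] is the SMARTS for a phenol: a hydroxyl oxygen attached to an aromatic carbon.
The molecule carries 2 separate instances of a hydroxyl group (-OH) meeting every constraint; each maps to a distinct set of atoms, giving 2 matches.

2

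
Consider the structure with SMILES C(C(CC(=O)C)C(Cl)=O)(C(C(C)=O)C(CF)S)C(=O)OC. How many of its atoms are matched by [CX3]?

4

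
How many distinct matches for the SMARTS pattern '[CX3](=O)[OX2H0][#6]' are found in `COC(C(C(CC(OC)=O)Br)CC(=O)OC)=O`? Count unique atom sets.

3

[CX3](=O)[OX2H0][#6] is the SMARTS for an ester: a carbonyl carbon bonded to an oxygen that is itself bonded to carbon (no H on that O).
The molecule carries 3 separate instances of a methyl-ester group (-C(=O)OCH3) meeting every constraint; each maps to a distinct set of atoms, giving 3 matches.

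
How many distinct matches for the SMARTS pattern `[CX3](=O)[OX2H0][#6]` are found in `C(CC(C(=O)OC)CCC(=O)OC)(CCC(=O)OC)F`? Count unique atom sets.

3

[CX3](=O)[OX2H0][#6] is the SMARTS for an ester: a carbonyl carbon bonded to an oxygen that is itself bonded to carbon (no H on that O).
The molecule carries 3 separate instances of a methyl-ester group (-C(=O)OCH3) meeting every constraint; each maps to a distinct set of atoms, giving 3 matches.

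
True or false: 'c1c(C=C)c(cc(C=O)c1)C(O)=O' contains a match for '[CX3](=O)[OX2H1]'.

The pattern [CX3](=O)[OX2H1] describes an sp2 carbon double-bonded to O and single-bonded to an -OH oxygen — a carboxylic acid.
The molecule carries a carboxylic acid group (-C(=O)OH), whose atoms satisfy every constraint of the query, so the pattern matches.

True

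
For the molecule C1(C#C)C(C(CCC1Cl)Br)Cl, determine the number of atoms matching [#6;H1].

The query [#6;H1] means: any carbon bearing exactly one hydrogen.
Check the 11 heavy atoms by environment: 5× C (H1) → match; 2× C (H2) → no; 1× Br (H0) → no; 2× Cl (H0) → no; 1× C (H0) → no.
That gives 5 matching atoms.

5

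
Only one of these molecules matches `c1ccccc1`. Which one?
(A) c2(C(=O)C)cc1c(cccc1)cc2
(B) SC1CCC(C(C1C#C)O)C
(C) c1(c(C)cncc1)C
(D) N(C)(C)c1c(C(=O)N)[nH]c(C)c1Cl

A

c1ccccc1 describes six aromatic carbons in a ring (a benzene ring).
(A) contains the required atom environment, so the pattern matches.
(B) has a methyl group (-CH3) but no six-membered all-carbon aromatic ring is present.
(C) has a methyl group (-CH3) but no six-membered all-carbon aromatic ring is present.
(D) has a methyl group (-CH3) but no six-membered all-carbon aromatic ring is present.
So the answer is (A).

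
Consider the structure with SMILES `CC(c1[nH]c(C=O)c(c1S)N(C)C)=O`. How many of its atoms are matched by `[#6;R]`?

4

The query [#6;R] means: carbon that is part of a ring.
Check the 14 heavy atoms by environment: 1× n (aromatic, in 5-ring) → no; 4× c (aromatic, in 5-ring) → match; 1× N (acyclic) → no; 5× C (acyclic) → no; 2× O (acyclic) → no; 1× S (acyclic) → no.
That gives 4 matching atoms.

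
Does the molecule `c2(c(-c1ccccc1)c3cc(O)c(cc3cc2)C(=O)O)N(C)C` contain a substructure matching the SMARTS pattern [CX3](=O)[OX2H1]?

Yes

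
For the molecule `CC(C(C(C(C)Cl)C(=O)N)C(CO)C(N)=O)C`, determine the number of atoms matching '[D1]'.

9

The query [D1] means: atom with exactly one heavy-atom neighbour (degree 1).
Check the 17 heavy atoms by environment: 3× C (D1) → match; 7× C (D3) → no; 1× C (D2) → no; 3× O (D1) → match; 2× N (D1) → match; 1× Cl (D1) → match.
Summing the matching environments: 3 + 3 + 2 + 1 = 9 matching atoms.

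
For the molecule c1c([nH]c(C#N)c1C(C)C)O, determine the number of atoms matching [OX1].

0

Check the 11 heavy atoms by environment: 1× n (aromatic, X3) → no; 4× c (aromatic, X3) → no; 3× C (X4) → no; 1× O (X2) → no; 1× C (X2) → no; 1× N (X1) → no.
No environment satisfies the query, so 0 matching atoms.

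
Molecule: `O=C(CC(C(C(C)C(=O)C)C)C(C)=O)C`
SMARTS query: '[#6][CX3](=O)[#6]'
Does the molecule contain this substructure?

The pattern [#6][CX3](=O)[#6] describes a carbonyl carbon (no H) flanked by two carbons — a ketone.
The molecule carries an acetyl/ketone group (-C(=O)CH3), whose atoms satisfy every constraint of the query, so the pattern matches.

Yes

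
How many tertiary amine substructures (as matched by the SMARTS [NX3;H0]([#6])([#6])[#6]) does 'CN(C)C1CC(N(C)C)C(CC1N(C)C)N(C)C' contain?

[NX3;H0]([#6])([#6])[#6] is the SMARTS for a tertiary amine: a trivalent nitrogen with no H, bonded to three carbons.
The molecule carries 4 separate instances of a dimethylamino group (-N(CH3)2) meeting every constraint; each maps to a distinct set of atoms, giving 4 matches.

4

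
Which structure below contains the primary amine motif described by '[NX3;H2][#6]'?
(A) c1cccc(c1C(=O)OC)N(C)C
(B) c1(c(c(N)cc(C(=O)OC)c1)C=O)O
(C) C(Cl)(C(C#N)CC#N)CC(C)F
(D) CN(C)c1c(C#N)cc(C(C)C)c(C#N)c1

B

[NX3;H2][#6] describes a trivalent nitrogen with two H attached to carbon (a primary amine).
(A) has a dimethylamino group (-N(CH3)2) but the nitrogen has H0, not H2.
(B) contains a primary amino group (-NH2), which satisfies every atom and bond constraint.
(C) has a nitrile (-C#N) but the nitrogen is NX1 (triple-bonded), not NX3 with two H.
(D) has a nitrile (-C#N) but the nitrogen is NX1 (triple-bonded), not NX3 with two H.
So the answer is (B).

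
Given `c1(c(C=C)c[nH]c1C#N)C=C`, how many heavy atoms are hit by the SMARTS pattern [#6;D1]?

The query [#6;D1] means: carbon bonded to exactly one heavy atom.
Check the 11 heavy atoms by environment: 1× n (aromatic, D2) → no; 1× c (aromatic, D2) → no; 3× c (aromatic, D3) → no; 3× C (D2) → no; 2× C (D1) → match; 1× N (D1) → no.
That gives 2 matching atoms.

2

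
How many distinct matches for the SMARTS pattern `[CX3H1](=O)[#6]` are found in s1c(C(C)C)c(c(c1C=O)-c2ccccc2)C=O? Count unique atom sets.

[CX3H1](=O)[#6] is the SMARTS for an aldehyde: an sp2 carbon with one H, double-bonded to O and single-bonded to carbon.
The molecule carries 2 separate instances of an aldehyde (-CHO) meeting every constraint; each maps to a distinct set of atoms, giving 2 matches.

2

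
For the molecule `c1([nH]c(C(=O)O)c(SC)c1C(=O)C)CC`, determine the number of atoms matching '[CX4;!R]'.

4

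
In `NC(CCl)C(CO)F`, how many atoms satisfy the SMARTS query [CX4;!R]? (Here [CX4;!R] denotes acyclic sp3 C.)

The query [CX4;!R] means: aliphatic carbon with four total connections, not in a ring.
Check the 8 heavy atoms by environment: 4× C (X4, acyclic) → match; 1× F (X1, acyclic) → no; 1× O (X2, acyclic) → no; 1× Cl (X1, acyclic) → no; 1× N (X3, acyclic) → no.
That gives 4 matching atoms.

4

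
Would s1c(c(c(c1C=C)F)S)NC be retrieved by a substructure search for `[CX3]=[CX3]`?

The pattern [CX3]=[CX3] describes a non-aromatic C=C double bond between two sp2 carbons — an alkene.
The molecule carries a vinyl group (-CH=CH2), whose atoms satisfy every constraint of the query, so the pattern matches.

Yes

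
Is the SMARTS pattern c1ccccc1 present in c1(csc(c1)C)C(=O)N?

No

The pattern c1ccccc1 describes six aromatic carbons in a ring — a benzene ring.
The closest candidate here is a methyl group (-CH3), but no six-membered all-carbon aromatic ring is present. No other fragment satisfies the full query, so there is no match.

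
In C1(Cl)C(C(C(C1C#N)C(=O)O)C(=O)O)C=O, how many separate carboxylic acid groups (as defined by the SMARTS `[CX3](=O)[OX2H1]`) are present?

[CX3](=O)[OX2H1] is the SMARTS for a carboxylic acid: an sp2 carbon double-bonded to O and single-bonded to an -OH oxygen.
The molecule carries 2 separate instances of a carboxylic acid group (-C(=O)OH) meeting every constraint; each maps to a distinct set of atoms, giving 2 matches.

2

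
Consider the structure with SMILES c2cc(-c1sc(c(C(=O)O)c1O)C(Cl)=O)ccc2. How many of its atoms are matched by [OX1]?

The query [OX1] means: aliphatic oxygen with one total connection — typically a carbonyl =O or an oxide.
Check the 18 heavy atoms by environment: 1× s (aromatic, X2) → no; 10× c (aromatic, X3) → no; 2× O (X2) → no; 2× C (X3) → no; 2× O (X1) → match; 1× Cl (X1) → no.
That gives 2 matching atoms.

2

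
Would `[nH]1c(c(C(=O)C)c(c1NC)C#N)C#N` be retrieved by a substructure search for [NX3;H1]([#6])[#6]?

Yes

The pattern [NX3;H1]([#6])[#6] describes a trivalent nitrogen with one H, bonded to two carbons — a secondary amine.
The molecule carries an N-methylamino group (-NHCH3), whose atoms satisfy every constraint of the query, so the pattern matches.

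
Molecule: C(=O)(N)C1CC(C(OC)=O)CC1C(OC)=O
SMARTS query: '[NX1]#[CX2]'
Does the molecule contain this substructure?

No

The pattern [NX1]#[CX2] describes a nitrogen triple-bonded to a two-connected carbon — a nitrile.
The closest candidate here is a primary amide (-C(=O)NH2), but the nitrogen is NX3, not NX1. No other fragment satisfies the full query, so there is no match.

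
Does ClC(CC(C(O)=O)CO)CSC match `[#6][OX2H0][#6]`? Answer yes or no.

The pattern [#6][OX2H0][#6] describes an aliphatic oxygen bridging two carbons with no H on the oxygen — an ether.
The closest candidate here is a carboxylic acid group (-C(=O)OH), but the -OH oxygen has H1; the =O is OX1, not OX2. No other fragment satisfies the full query, so there is no match.

No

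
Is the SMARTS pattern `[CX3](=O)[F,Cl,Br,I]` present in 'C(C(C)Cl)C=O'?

No

The pattern [CX3](=O)[F,Cl,Br,I] describes a carbonyl carbon bonded to a halogen — an acyl halide.
The closest candidate here is a chloro substituent, but the Cl is not on a carbonyl carbon. No other fragment satisfies the full query, so there is no match.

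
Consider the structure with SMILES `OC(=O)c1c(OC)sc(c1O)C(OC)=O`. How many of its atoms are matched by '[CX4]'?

The query [CX4] means: C with X4: aliphatic carbon with exactly 4 total connections (bonds + H).
Check the 15 heavy atoms by environment: 1× s (aromatic, X2) → no; 4× c (aromatic, X3) → no; 4× O (X2) → no; 2× C (X3) → no; 2× O (X1) → no; 2× C (X4) → match.
That gives 2 matching atoms.

2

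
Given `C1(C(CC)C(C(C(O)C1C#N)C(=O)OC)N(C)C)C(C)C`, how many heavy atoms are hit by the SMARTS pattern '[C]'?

16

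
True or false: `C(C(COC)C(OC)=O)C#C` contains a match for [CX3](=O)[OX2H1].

The pattern [CX3](=O)[OX2H1] describes an sp2 carbon double-bonded to O and single-bonded to an -OH oxygen — a carboxylic acid.
The closest candidate here is a methyl-ester group (-C(=O)OCH3), but the singly-bonded O has no H (OX2H0, not OX2H1). No other fragment satisfies the full query, so there is no match.

False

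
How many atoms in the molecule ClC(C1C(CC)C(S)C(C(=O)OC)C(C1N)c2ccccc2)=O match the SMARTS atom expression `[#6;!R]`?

5

Check the 23 heavy atoms by environment: 6× C (in 6-ring) → no; 1× N (acyclic) → no; 1× S (acyclic) → no; 5× C (acyclic) → match; 3× O (acyclic) → no; 1× Cl (acyclic) → no; 6× c (aromatic, in 6-ring) → no.
That gives 5 matching atoms.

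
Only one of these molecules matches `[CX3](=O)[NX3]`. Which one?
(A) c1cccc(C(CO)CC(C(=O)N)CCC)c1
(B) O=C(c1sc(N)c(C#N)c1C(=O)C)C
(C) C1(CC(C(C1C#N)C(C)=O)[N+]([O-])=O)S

A

[CX3](=O)[NX3] describes a carbonyl carbon bonded to a trivalent nitrogen (an amide).
(A) contains a primary amide (-C(=O)NH2), which satisfies every atom and bond constraint.
(B) has a nitrile (-C#N) but the nitrile N is NX1 (triple-bonded), not NX3.
(C) has a nitrile (-C#N) but the nitrile N is NX1 (triple-bonded), not NX3.
So the answer is (A).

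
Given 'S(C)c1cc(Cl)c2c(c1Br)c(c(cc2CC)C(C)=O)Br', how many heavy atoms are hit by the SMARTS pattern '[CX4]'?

4

The query [CX4] means: C with X4: aliphatic carbon with exactly 4 total connections (bonds + H).
Check the 20 heavy atoms by environment: 10× c (aromatic, X3) → no; 2× Br (X1) → no; 4× C (X4) → match; 1× S (X2) → no; 1× Cl (X1) → no; 1× C (X3) → no; 1× O (X1) → no.
That gives 4 matching atoms.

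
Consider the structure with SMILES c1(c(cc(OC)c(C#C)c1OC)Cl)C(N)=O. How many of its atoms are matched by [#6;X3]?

7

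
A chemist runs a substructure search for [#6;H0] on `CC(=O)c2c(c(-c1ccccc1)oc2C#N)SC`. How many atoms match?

7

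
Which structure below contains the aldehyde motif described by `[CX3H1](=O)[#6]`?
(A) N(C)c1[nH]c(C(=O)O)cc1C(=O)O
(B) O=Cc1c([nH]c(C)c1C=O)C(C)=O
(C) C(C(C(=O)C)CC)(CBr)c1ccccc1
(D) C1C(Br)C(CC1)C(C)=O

[CX3H1](=O)[#6] describes an sp2 carbon with one H, double-bonded to O and single-bonded to carbon (an aldehyde).
(A) has a carboxylic acid group (-C(=O)OH) but the carbonyl carbon has H0 and is bonded to O, not H1.
(B) contains an aldehyde (-CHO), which satisfies every atom and bond constraint.
(C) has an acetyl/ketone group (-C(=O)CH3) but the carbonyl carbon has H0 (two carbon neighbours), not H1.
(D) has an acetyl/ketone group (-C(=O)CH3) but the carbonyl carbon has H0 (two carbon neighbours), not H1.
So the answer is (B).

B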